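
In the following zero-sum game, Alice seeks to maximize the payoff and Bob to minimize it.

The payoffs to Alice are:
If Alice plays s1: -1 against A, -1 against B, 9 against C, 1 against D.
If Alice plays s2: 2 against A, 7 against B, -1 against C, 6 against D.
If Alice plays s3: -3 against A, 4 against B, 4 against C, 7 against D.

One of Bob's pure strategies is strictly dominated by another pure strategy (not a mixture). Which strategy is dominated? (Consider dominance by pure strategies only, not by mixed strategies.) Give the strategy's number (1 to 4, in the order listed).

Bob prefers columns that give Alice less. Compare D with A: -1 < 1, 2 < 6, -3 < 7.
So A strictly dominates D for Bob; D is strictly dominated.

4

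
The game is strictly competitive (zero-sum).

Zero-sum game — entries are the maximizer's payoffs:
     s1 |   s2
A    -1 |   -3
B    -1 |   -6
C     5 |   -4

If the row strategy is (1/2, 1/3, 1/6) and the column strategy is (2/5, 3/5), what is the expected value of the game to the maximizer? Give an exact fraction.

Against (2/5, 3/5), each row's expected payoff is A: -11/5; B: -4; C: -2/5.
Taking the (1/2, 1/3, 1/6)-weighted average: (1/2)·(-11/5) + (1/3)·(-4) + (1/6)·(-2/5) = -5/2.

-5/2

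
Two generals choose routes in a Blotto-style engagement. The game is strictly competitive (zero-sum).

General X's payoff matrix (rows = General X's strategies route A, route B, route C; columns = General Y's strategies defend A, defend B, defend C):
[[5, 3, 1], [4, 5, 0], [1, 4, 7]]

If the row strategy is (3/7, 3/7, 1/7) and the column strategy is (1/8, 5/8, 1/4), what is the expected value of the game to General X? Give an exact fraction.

47/14

Against (1/8, 5/8, 1/4), each row's expected payoff is route A: 11/4; route B: 29/8; route C: 35/8.
Taking the (3/7, 3/7, 1/7)-weighted average: (3/7)·(11/4) + (3/7)·(29/8) + (1/7)·(35/8) = 47/14.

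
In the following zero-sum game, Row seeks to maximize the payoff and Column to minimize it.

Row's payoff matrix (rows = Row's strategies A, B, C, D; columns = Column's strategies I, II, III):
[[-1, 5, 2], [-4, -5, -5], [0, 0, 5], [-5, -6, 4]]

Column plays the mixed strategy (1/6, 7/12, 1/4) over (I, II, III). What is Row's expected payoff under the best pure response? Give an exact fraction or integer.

A: (-1)·(1/6) + (5)·(7/12) + (2)·(1/4) = 13/4.
B: (-4)·(1/6) + (-5)·(7/12) + (-5)·(1/4) = -29/6.
C: (0)·(1/6) + (0)·(7/12) + (5)·(1/4) = 5/4.
D: (-5)·(1/6) + (-6)·(7/12) + (4)·(1/4) = -10/3.
The best pure response is A with expected payoff 13/4.

13/4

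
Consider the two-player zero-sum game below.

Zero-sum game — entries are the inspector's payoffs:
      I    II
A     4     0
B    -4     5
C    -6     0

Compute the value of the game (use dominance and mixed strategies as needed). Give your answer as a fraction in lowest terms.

Row C is strictly dominated by row B, so the inspector never plays it.
The remaining 2×2 game on (A, B) × (I, II) has no saddle point. Let the inspector play A with probability p; indifference gives 4p − 4(1−p) = 5(1−p), so p = 9/13.
Similarly the inspectee's optimal q on I is 5/13, and the value is 4·(5/13) + (0)·(8/13) = 20/13.

20/13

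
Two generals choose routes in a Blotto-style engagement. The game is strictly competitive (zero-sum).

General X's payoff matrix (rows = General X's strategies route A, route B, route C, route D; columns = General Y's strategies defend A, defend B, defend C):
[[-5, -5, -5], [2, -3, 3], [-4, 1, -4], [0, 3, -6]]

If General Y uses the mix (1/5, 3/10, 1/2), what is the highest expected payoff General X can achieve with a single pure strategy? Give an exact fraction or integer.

route A: (-5)·(1/5) + (-5)·(3/10) + (-5)·(1/2) = -5.
route B: (2)·(1/5) + (-3)·(3/10) + (3)·(1/2) = 1.
route C: (-4)·(1/5) + (1)·(3/10) + (-4)·(1/2) = -5/2.
route D: (0)·(1/5) + (3)·(3/10) + (-6)·(1/2) = -21/10.
The best pure response is route B with expected payoff 1.

1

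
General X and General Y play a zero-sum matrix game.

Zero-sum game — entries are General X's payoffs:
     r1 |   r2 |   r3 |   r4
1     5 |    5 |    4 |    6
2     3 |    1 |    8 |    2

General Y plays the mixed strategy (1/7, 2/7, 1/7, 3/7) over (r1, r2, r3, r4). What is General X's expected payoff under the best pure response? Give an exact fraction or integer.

37/7

1: (5)·(1/7) + (5)·(2/7) + (4)·(1/7) + (6)·(3/7) = 37/7.
2: (3)·(1/7) + (1)·(2/7) + (8)·(1/7) + (2)·(3/7) = 19/7.
The best pure response is 1 with expected payoff 37/7.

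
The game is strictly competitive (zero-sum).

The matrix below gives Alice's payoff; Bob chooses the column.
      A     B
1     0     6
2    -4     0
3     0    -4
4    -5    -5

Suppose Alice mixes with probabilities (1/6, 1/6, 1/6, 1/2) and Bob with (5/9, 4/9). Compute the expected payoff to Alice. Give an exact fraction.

Against (5/9, 4/9), each row's expected payoff is 1: 8/3; 2: -20/9; 3: -16/9; 4: -5.
Taking the (1/6, 1/6, 1/6, 1/2)-weighted average: (1/6)·(8/3) + (1/6)·(-20/9) + (1/6)·(-16/9) + (1/2)·(-5) = -49/18.

-49/18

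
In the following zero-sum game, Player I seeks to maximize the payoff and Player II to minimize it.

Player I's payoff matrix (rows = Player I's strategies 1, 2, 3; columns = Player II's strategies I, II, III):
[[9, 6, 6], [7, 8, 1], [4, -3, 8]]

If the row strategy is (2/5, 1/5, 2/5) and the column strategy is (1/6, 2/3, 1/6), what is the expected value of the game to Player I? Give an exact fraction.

59/15

Against (1/6, 2/3, 1/6), each row's expected payoff is 1: 13/2; 2: 20/3; 3: 0.
Taking the (2/5, 1/5, 2/5)-weighted average: (2/5)·(13/2) + (1/5)·(20/3) + (2/5)·(0) = 59/15.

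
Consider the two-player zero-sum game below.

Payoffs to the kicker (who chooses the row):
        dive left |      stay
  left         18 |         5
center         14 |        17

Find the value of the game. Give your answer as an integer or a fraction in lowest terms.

59/4

Row minima are 5 and 14, so the kicker's maximin is 14; column maxima are 18 and 17, so the goalkeeper's minimax is 17. These differ, so the equilibrium is in mixed strategies.
Let the kicker play left with probability p. The goalkeeper is indifferent when 18p + 14(1−p) = 5p + 17(1−p), giving p = 3/16.
Let the goalkeeper play dive left with probability q. The kicker is indifferent when 18q + 5(1−q) = 14q + 17(1−q), giving q = 3/4.
The value is 18·(3/4) + (5)·(1/4) = 59/4.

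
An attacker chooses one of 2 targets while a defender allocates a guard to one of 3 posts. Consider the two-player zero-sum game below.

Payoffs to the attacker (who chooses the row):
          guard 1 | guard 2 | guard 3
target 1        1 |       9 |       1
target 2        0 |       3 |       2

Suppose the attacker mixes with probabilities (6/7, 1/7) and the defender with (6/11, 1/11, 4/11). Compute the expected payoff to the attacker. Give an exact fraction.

Against (6/11, 1/11, 4/11), each row's expected payoff is target 1: 19/11; target 2: 1.
Taking the (6/7, 1/7)-weighted average: (6/7)·(19/11) + (1/7)·(1) = 125/77.

125/77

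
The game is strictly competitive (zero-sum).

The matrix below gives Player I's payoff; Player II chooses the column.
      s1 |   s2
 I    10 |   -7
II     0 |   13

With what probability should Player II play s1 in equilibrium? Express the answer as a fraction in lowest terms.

Row minima are -7 and 0, so Player I's maximin is 0; column maxima are 10 and 13, so Player II's minimax is 10. These differ, so the equilibrium is in mixed strategies.
Let Player II play s1 with probability q. Player I is indifferent when 10q − 7(1−q) = 13(1−q), giving q = 2/3.

2/3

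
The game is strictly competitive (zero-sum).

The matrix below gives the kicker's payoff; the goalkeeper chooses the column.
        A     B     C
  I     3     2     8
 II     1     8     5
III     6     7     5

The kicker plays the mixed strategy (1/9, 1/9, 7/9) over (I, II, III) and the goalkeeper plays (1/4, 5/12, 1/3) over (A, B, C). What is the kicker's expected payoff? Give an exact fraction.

Against (1/4, 5/12, 1/3), each row's expected payoff is I: 17/4; II: 21/4; III: 73/12.
Taking the (1/9, 1/9, 7/9)-weighted average: (1/9)·(17/4) + (1/9)·(21/4) + (7/9)·(73/12) = 625/108.

625/108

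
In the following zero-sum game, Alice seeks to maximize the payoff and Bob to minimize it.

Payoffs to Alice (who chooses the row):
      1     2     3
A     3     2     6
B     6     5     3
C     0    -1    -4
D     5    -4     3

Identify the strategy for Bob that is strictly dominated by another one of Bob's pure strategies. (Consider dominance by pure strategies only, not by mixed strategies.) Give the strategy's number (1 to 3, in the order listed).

Bob prefers columns that give Alice less. Compare 1 with 2: 2 < 3, 5 < 6, -1 < 0, -4 < 5.
So 2 strictly dominates 1 for Bob; 1 is strictly dominated.

1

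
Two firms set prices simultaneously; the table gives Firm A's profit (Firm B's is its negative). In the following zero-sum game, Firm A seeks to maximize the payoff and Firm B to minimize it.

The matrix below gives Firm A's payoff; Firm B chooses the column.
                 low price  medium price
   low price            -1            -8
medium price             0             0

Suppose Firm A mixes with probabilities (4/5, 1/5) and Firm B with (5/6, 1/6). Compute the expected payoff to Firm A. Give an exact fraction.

Against (5/6, 1/6), each row's expected payoff is low price: -13/6; medium price: 0.
Taking the (4/5, 1/5)-weighted average: (4/5)·(-13/6) + (1/5)·(0) = -26/15.

-26/15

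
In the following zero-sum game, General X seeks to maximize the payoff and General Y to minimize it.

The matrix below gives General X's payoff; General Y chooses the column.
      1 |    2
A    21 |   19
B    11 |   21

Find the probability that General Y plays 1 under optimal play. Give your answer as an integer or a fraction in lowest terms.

1/6

Row minima are 19 and 11, so General X's maximin is 19; column maxima are 21 and 21, so General Y's minimax is 21. These differ, so the equilibrium is in mixed strategies.
Let General Y play 1 with probability q. General X is indifferent when 21q + 19(1−q) = 11q + 21(1−q), giving q = 1/6.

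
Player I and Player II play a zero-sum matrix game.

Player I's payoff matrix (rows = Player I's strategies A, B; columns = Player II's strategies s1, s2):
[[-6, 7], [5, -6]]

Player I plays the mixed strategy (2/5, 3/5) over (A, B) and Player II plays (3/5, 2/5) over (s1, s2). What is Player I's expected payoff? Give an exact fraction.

Against (3/5, 2/5), each row's expected payoff is A: -4/5; B: 3/5.
Taking the (2/5, 3/5)-weighted average: (2/5)·(-4/5) + (3/5)·(3/5) = 1/25.

1/25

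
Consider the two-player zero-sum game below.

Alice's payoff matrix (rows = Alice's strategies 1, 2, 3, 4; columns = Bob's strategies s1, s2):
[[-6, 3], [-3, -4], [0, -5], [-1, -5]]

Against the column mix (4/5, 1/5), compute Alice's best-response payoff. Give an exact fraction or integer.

-1

1: (-6)·(4/5) + (3)·(1/5) = -21/5.
2: (-3)·(4/5) + (-4)·(1/5) = -16/5.
3: (0)·(4/5) + (-5)·(1/5) = -1.
4: (-1)·(4/5) + (-5)·(1/5) = -9/5.
The best pure response is 3 with expected payoff -1.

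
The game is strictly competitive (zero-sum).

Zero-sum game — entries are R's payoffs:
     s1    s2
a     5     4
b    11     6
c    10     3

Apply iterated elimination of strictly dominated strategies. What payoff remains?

6

Column s1 is strictly dominated by s2 for C (4<5, 6<11, 3<10); eliminate s1.
Row a is strictly dominated by row b (6>4); eliminate a.
Row c is strictly dominated by row b (6>3); eliminate c.
Only (b, s2) remains, with payoff 6.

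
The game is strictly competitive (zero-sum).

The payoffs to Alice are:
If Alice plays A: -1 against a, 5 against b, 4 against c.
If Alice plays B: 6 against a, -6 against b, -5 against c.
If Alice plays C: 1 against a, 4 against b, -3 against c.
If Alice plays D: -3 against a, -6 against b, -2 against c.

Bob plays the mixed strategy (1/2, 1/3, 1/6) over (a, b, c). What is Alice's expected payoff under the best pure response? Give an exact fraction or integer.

A: (-1)·(1/2) + (5)·(1/3) + (4)·(1/6) = 11/6.
B: (6)·(1/2) + (-6)·(1/3) + (-5)·(1/6) = 1/6.
C: (1)·(1/2) + (4)·(1/3) + (-3)·(1/6) = 4/3.
D: (-3)·(1/2) + (-6)·(1/3) + (-2)·(1/6) = -23/6.
The best pure response is A with expected payoff 11/6.

11/6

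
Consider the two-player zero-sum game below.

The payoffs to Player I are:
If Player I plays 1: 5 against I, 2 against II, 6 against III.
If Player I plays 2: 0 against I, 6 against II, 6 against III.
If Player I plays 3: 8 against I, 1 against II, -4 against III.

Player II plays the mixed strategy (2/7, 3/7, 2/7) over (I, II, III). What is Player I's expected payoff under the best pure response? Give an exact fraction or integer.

1: (5)·(2/7) + (2)·(3/7) + (6)·(2/7) = 4.
2: (0)·(2/7) + (6)·(3/7) + (6)·(2/7) = 30/7.
3: (8)·(2/7) + (1)·(3/7) + (-4)·(2/7) = 11/7.
The best pure response is 2 with expected payoff 30/7.

30/7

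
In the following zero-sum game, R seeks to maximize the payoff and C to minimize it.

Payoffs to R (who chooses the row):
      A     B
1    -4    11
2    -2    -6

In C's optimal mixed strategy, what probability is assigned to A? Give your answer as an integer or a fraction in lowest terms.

17/19

Row minima are -4 and -6, so R's maximin is -4; column maxima are -2 and 11, so C's minimax is -2. These differ, so the equilibrium is in mixed strategies.
Let C play A with probability q. R is indifferent when −4q + 11(1−q) = −2q − 6(1−q), giving q = 17/19.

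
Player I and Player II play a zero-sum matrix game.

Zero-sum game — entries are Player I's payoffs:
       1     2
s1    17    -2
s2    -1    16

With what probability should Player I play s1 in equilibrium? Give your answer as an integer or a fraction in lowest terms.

Row minima are -2 and -1, so Player I's maximin is -1; column maxima are 17 and 16, so Player II's minimax is 16. These differ, so the equilibrium is in mixed strategies.
Let Player I play s1 with probability p. Player II is indifferent when 17p − (1−p) = −2p + 16(1−p), giving p = 17/36.

17/36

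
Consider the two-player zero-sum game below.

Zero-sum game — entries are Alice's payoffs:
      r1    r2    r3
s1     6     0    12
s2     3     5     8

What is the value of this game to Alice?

Column r3 is strictly dominated by r1 for Bob (it gives Alice more in every row).
The remaining 2×2 game on (s1, s2) × (r1, r2) has no saddle point. Let Alice play s1 with probability p; indifference gives 6p + 3(1−p) = 5(1−p), so p = 1/4.
Similarly Bob's optimal q on r1 is 5/8, and the value is 6·(5/8) + (0)·(3/8) = 15/4.

15/4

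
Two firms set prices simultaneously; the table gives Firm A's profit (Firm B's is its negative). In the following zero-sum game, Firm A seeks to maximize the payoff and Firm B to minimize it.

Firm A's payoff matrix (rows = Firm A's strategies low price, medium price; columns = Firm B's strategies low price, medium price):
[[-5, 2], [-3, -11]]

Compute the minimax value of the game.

-61/15

Row minima are -5 and -11, so Firm A's maximin is -5; column maxima are -3 and 2, so Firm B's minimax is -3. These differ, so the equilibrium is in mixed strategies.
Let Firm A play low price with probability p. Firm B is indifferent when −5p − 3(1−p) = 2p − 11(1−p), giving p = 8/15.
Let Firm B play low price with probability q. Firm A is indifferent when −5q + 2(1−q) = −3q − 11(1−q), giving q = 13/15.
The value is -5·(13/15) + (2)·(2/15) = -61/15.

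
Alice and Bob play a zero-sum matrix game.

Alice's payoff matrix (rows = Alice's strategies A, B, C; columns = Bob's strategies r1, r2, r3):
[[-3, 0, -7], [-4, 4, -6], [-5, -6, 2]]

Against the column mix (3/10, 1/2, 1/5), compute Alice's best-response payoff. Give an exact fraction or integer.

-2/5

A: (-3)·(3/10) + (0)·(1/2) + (-7)·(1/5) = -23/10.
B: (-4)·(3/10) + (4)·(1/2) + (-6)·(1/5) = -2/5.
C: (-5)·(3/10) + (-6)·(1/2) + (2)·(1/5) = -41/10.
The best pure response is B with expected payoff -2/5.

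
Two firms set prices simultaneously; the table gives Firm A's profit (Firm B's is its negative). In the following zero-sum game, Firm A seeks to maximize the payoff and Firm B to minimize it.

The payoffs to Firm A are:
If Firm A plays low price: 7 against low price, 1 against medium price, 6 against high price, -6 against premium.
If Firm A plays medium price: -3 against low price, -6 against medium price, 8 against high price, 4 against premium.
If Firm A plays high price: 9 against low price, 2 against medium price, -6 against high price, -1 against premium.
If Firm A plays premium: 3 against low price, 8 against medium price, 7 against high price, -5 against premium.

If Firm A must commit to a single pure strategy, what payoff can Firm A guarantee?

-5

The worst-case payoff for each row is low price: -6, medium price: -6, high price: -6, premium: -5.
The best of these is -5.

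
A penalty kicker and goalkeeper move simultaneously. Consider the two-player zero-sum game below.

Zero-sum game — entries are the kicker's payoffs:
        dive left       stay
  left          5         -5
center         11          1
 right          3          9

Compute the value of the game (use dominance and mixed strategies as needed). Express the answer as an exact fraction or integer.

6

Row left is strictly dominated by row center, so the kicker never plays it.
The remaining 2×2 game on (center, right) × (dive left, stay) has no saddle point. Let the kicker play center with probability p; indifference gives 11p + 3(1−p) = p + 9(1−p), so p = 3/8.
Similarly the goalkeeper's optimal q on dive left is 1/2, and the value is 11·(1/2) + (1)·(1/2) = 6.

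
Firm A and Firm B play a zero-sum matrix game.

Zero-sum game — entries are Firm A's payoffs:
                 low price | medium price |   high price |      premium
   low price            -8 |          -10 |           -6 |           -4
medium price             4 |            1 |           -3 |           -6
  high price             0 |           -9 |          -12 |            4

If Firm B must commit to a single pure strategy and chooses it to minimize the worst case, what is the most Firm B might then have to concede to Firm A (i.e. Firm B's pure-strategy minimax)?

The worst case (largest entry) in each column is low price: 4, medium price: 1, high price: -3, premium: 4.
The best (smallest) of these is -3.

-3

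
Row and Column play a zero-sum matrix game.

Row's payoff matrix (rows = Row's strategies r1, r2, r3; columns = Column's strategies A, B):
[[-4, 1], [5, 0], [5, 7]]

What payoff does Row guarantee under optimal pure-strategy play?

5

Row minima: -4, 0, 5 → Row's maximin is 5.
Column maxima: 5, 7 → Column's minimax is 5.
They coincide at (r3, A), so the value is 5.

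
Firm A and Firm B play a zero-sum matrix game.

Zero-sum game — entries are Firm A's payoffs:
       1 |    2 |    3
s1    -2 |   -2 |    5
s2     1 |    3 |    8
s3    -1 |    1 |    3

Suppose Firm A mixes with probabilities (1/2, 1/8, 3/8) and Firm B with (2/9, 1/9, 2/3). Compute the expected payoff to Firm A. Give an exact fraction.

25/9

Against (2/9, 1/9, 2/3), each row's expected payoff is s1: 8/3; s2: 53/9; s3: 17/9.
Taking the (1/2, 1/8, 3/8)-weighted average: (1/2)·(8/3) + (1/8)·(53/9) + (3/8)·(17/9) = 25/9.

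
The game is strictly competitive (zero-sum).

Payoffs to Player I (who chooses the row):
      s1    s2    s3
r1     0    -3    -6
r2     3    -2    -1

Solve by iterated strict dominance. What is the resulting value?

Column s1 is strictly dominated by s2 for Player II (-3<0, -2<3); eliminate s1.
Row r1 is strictly dominated by row r2 (-2>-3, -1>-6); eliminate r1.
Column s3 is strictly dominated by s2 for Player II (-2<-1); eliminate s3.
Only (r2, s2) remains, with payoff -2.

-2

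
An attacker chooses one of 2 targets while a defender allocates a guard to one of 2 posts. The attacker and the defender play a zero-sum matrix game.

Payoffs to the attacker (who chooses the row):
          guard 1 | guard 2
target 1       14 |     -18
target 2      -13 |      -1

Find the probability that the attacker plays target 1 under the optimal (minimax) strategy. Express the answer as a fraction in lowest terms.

Row minima are -18 and -13, so the attacker's maximin is -13; column maxima are 14 and -1, so the defender's minimax is -1. These differ, so the equilibrium is in mixed strategies.
Let the attacker play target 1 with probability p. The defender is indifferent when 14p − 13(1−p) = −18p − (1−p), giving p = 3/11.

3/11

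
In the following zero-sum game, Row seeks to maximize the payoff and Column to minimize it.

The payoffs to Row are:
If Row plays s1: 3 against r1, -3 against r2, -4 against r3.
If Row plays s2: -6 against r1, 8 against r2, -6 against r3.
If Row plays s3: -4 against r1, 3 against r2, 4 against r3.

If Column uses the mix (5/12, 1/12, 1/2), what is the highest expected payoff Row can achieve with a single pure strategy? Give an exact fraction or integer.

s1: (3)·(5/12) + (-3)·(1/12) + (-4)·(1/2) = -1.
s2: (-6)·(5/12) + (8)·(1/12) + (-6)·(1/2) = -29/6.
s3: (-4)·(5/12) + (3)·(1/12) + (4)·(1/2) = 7/12.
The best pure response is s3 with expected payoff 7/12.

7/12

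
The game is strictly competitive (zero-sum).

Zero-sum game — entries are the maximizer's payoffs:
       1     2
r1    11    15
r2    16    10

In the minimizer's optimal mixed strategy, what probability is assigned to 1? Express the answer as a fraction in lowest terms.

1/2

Row minima are 11 and 10, so the maximizer's maximin is 11; column maxima are 16 and 15, so the minimizer's minimax is 15. These differ, so the equilibrium is in mixed strategies.
Let the minimizer play 1 with probability q. The maximizer is indifferent when 11q + 15(1−q) = 16q + 10(1−q), giving q = 1/2.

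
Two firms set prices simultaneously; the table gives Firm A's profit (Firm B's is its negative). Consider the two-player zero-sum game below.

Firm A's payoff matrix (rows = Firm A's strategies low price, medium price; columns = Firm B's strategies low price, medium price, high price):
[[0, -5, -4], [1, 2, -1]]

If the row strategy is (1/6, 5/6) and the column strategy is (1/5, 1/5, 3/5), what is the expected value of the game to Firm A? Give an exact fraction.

Against (1/5, 1/5, 3/5), each row's expected payoff is low price: -17/5; medium price: 0.
Taking the (1/6, 5/6)-weighted average: (1/6)·(-17/5) + (5/6)·(0) = -17/30.

-17/30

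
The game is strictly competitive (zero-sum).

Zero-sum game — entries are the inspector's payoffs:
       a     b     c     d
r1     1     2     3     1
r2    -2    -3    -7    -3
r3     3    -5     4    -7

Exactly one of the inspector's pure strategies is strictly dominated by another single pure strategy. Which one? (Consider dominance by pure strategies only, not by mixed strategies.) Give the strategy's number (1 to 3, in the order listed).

Compare r2 with r1: 1 > -2, 2 > -3, 3 > -7, 1 > -3.
So r1 strictly dominates r2 for the inspector; r2 is strictly dominated.

2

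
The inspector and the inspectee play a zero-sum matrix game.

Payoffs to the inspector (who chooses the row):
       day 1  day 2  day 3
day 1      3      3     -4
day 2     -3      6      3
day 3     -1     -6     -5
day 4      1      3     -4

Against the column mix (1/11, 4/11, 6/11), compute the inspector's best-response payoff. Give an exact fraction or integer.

39/11

day 1: (3)·(1/11) + (3)·(4/11) + (-4)·(6/11) = -9/11.
day 2: (-3)·(1/11) + (6)·(4/11) + (3)·(6/11) = 39/11.
day 3: (-1)·(1/11) + (-6)·(4/11) + (-5)·(6/11) = -5.
day 4: (1)·(1/11) + (3)·(4/11) + (-4)·(6/11) = -1.
The best pure response is day 2 with expected payoff 39/11.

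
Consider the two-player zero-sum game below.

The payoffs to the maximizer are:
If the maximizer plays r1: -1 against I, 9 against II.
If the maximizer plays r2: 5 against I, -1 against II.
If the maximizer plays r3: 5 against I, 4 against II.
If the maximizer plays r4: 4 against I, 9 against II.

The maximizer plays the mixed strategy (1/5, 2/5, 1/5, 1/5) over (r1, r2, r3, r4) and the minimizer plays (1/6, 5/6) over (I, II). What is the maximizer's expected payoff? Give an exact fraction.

Against (1/6, 5/6), each row's expected payoff is r1: 22/3; r2: 0; r3: 25/6; r4: 49/6.
Taking the (1/5, 2/5, 1/5, 1/5)-weighted average: (1/5)·(22/3) + (2/5)·(0) + (1/5)·(25/6) + (1/5)·(49/6) = 59/15.

59/15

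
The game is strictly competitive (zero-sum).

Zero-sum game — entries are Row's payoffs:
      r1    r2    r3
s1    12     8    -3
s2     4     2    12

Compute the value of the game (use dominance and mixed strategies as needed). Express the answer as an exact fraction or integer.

34/7

Column r1 is strictly dominated by r2 for Column (it gives Row more in every row).
The remaining 2×2 game on (s1, s2) × (r2, r3) has no saddle point. Let Row play s1 with probability p; indifference gives 8p + 2(1−p) = −3p + 12(1−p), so p = 10/21.
Similarly Column's optimal q on r2 is 5/7, and the value is 8·(5/7) + (-3)·(2/7) = 34/7.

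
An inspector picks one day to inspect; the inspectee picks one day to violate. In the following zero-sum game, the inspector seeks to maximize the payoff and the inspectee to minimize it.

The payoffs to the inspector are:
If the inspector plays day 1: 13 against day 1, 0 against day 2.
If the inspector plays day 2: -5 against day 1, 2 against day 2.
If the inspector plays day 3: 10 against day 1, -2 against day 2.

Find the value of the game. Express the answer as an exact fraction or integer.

Row day 3 is strictly dominated by row day 1, so the inspector never plays it.
The remaining 2×2 game on (day 1, day 2) × (day 1, day 2) has no saddle point. Let the inspector play day 1 with probability p; indifference gives 13p − 5(1−p) = 2(1−p), so p = 7/20.
Similarly the inspectee's optimal q on day 1 is 1/10, and the value is 13·(1/10) + (0)·(9/10) = 13/10.

13/10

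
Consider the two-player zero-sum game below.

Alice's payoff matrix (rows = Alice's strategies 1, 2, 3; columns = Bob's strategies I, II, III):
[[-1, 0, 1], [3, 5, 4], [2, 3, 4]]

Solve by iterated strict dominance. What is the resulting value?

Row 1 is strictly dominated by row 2 (3>-1, 5>0, 4>1); eliminate 1.
Column II is strictly dominated by I for Bob (3<5, 2<3); eliminate II.
Column III is strictly dominated by I for Bob (3<4, 2<4); eliminate III.
Row 3 is strictly dominated by row 2 (3>2); eliminate 3.
Only (2, I) remains, with payoff 3.

3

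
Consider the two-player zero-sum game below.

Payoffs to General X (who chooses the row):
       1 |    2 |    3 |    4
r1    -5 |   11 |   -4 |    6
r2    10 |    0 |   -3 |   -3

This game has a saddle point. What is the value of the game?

Row minima: -5, -3 → General X's maximin is -3.
Column maxima: 10, 11, -3, 6 → General Y's minimax is -3.
They coincide at (r2, 3), so the value is -3.

-3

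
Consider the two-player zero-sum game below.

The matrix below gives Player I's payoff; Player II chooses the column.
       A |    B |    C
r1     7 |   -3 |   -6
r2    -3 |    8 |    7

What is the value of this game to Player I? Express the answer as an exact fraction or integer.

31/23

Column B is strictly dominated by C for Player II (it gives Player I more in every row).
The remaining 2×2 game on (r1, r2) × (A, C) has no saddle point. Let Player I play r1 with probability p; indifference gives 7p − 3(1−p) = −6p + 7(1−p), so p = 10/23.
Similarly Player II's optimal q on A is 13/23, and the value is 7·(13/23) + (-6)·(10/23) = 31/23.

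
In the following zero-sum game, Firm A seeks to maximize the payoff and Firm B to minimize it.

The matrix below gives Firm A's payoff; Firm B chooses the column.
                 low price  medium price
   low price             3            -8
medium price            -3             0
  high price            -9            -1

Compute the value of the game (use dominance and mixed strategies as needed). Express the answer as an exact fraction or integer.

Row high price is strictly dominated by row medium price, so Firm A never plays it.
The remaining 2×2 game on (low price, medium price) × (low price, medium price) has no saddle point. Let Firm A play low price with probability p; indifference gives 3p − 3(1−p) = −8p, so p = 3/14.
Similarly Firm B's optimal q on low price is 4/7, and the value is 3·(4/7) + (-8)·(3/7) = -12/7.

-12/7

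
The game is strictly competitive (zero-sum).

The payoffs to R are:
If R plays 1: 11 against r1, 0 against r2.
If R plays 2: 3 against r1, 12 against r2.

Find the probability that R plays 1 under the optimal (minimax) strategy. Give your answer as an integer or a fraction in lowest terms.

Row minima are 0 and 3, so R's maximin is 3; column maxima are 11 and 12, so C's minimax is 11. These differ, so the equilibrium is in mixed strategies.
Let R play 1 with probability p. C is indifferent when 11p + 3(1−p) = 12(1−p), giving p = 9/20.

9/20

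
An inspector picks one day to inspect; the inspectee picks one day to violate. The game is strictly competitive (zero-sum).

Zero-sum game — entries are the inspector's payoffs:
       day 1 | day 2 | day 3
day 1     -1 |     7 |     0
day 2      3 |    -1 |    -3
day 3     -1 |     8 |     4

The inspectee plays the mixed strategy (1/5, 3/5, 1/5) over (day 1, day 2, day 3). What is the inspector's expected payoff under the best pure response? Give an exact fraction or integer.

day 1: (-1)·(1/5) + (7)·(3/5) + (0)·(1/5) = 4.
day 2: (3)·(1/5) + (-1)·(3/5) + (-3)·(1/5) = -3/5.
day 3: (-1)·(1/5) + (8)·(3/5) + (4)·(1/5) = 27/5.
The best pure response is day 3 with expected payoff 27/5.

27/5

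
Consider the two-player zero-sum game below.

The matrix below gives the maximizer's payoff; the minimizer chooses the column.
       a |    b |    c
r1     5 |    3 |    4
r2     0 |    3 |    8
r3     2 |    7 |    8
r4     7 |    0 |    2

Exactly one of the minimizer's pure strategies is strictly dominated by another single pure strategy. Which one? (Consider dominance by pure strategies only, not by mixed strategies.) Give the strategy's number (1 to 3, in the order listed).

The minimizer prefers columns that give the maximizer less. Compare c with b: 3 < 4, 3 < 8, 7 < 8, 0 < 2.
So b strictly dominates c for the minimizer; c is strictly dominated.

3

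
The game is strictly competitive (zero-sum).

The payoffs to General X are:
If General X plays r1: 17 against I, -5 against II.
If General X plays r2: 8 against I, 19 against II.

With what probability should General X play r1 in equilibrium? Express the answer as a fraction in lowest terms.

Row minima are -5 and 8, so General X's maximin is 8; column maxima are 17 and 19, so General Y's minimax is 17. These differ, so the equilibrium is in mixed strategies.
Let General X play r1 with probability p. General Y is indifferent when 17p + 8(1−p) = −5p + 19(1−p), giving p = 1/3.

1/3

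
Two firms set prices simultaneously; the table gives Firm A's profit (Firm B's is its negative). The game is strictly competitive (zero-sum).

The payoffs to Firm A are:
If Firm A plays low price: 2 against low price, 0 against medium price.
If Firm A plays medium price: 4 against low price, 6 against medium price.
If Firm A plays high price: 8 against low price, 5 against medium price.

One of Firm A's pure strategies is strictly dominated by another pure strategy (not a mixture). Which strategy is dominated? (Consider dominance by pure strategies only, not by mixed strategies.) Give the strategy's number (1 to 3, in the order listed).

1

Compare low price with medium price: 4 > 2, 6 > 0.
So medium price strictly dominates low price for Firm A; low price is strictly dominated.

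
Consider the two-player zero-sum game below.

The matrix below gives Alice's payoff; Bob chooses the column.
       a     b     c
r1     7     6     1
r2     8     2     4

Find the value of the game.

Column a is strictly dominated by c for Bob (it gives Alice more in every row).
The remaining 2×2 game on (r1, r2) × (b, c) has no saddle point. Let Alice play r1 with probability p; indifference gives 6p + 2(1−p) = p + 4(1−p), so p = 2/7.
Similarly Bob's optimal q on b is 3/7, and the value is 6·(3/7) + (1)·(4/7) = 22/7.

22/7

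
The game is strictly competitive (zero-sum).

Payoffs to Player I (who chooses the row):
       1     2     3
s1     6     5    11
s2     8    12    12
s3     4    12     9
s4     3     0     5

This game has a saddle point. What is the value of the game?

Row minima: 5, 8, 4, 0 → Player I's maximin is 8.
Column maxima: 8, 12, 12 → Player II's minimax is 8.
They coincide at (s2, 1), so the value is 8.

8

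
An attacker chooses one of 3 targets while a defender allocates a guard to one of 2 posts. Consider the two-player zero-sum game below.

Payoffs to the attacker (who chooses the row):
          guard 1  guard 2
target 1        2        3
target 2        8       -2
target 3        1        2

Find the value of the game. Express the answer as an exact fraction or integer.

Row target 3 is strictly dominated by row target 1, so the attacker never plays it.
The remaining 2×2 game on (target 1, target 2) × (guard 1, guard 2) has no saddle point. Let the attacker play target 1 with probability p; indifference gives 2p + 8(1−p) = 3p − 2(1−p), so p = 10/11.
Similarly the defender's optimal q on guard 1 is 5/11, and the value is 2·(5/11) + (3)·(6/11) = 28/11.

28/11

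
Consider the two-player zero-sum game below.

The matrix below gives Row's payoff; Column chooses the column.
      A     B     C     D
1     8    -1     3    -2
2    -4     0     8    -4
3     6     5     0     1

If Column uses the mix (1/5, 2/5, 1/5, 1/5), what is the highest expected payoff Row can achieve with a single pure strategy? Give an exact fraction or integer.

17/5

1: (8)·(1/5) + (-1)·(2/5) + (3)·(1/5) + (-2)·(1/5) = 7/5.
2: (-4)·(1/5) + (0)·(2/5) + (8)·(1/5) + (-4)·(1/5) = 0.
3: (6)·(1/5) + (5)·(2/5) + (0)·(1/5) + (1)·(1/5) = 17/5.
The best pure response is 3 with expected payoff 17/5.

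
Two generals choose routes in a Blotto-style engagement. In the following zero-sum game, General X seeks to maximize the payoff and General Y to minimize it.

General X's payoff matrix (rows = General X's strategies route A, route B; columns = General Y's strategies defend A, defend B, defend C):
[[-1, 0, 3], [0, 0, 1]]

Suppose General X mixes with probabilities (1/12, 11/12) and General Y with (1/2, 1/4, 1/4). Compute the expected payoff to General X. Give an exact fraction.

1/4

Against (1/2, 1/4, 1/4), each row's expected payoff is route A: 1/4; route B: 1/4.
Taking the (1/12, 11/12)-weighted average: (1/12)·(1/4) + (11/12)·(1/4) = 1/4.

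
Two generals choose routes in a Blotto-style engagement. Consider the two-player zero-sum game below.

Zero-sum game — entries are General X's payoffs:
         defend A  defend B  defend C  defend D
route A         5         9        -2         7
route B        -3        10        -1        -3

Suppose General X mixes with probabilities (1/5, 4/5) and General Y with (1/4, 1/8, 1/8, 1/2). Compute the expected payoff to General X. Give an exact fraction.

9/40

Against (1/4, 1/8, 1/8, 1/2), each row's expected payoff is route A: 45/8; route B: -9/8.
Taking the (1/5, 4/5)-weighted average: (1/5)·(45/8) + (4/5)·(-9/8) = 9/40.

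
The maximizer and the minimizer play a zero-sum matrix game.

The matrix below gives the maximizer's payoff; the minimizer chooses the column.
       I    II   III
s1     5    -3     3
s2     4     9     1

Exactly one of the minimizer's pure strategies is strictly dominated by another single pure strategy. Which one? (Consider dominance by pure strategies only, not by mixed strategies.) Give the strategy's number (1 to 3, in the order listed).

The minimizer prefers columns that give the maximizer less. Compare I with III: 3 < 5, 1 < 4.
So III strictly dominates I for the minimizer; I is strictly dominated.

1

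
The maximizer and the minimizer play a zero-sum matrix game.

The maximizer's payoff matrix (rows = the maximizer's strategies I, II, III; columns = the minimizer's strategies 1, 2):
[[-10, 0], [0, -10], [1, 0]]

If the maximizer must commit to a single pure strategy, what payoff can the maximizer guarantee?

The worst-case payoff for each row is I: -10, II: -10, III: 0.
The best of these is 0.

0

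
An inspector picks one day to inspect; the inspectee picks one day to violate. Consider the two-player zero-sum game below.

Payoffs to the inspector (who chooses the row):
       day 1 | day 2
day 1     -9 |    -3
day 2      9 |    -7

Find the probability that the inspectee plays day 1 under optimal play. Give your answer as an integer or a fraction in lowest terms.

Row minima are -9 and -7, so the inspector's maximin is -7; column maxima are 9 and -3, so the inspectee's minimax is -3. These differ, so the equilibrium is in mixed strategies.
Let the inspectee play day 1 with probability q. The inspector is indifferent when −9q − 3(1−q) = 9q − 7(1−q), giving q = 2/11.

2/11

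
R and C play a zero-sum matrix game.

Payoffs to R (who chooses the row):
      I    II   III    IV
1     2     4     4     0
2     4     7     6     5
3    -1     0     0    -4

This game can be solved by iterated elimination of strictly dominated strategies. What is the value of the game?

Row 3 is strictly dominated by row 1 (2>-1, 4>0, 4>0, 0>-4); eliminate 3.
Column II is strictly dominated by I for C (2<4, 4<7); eliminate II.
Row 1 is strictly dominated by row 2 (4>2, 6>4, 5>0); eliminate 1.
Column III is strictly dominated by I for C (4<6); eliminate III.
Column IV is strictly dominated by I for C (4<5); eliminate IV.
Only (2, I) remains, with payoff 4.

4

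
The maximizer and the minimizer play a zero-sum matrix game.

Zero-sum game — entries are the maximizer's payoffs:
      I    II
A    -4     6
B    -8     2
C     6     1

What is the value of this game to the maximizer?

8/3

Row B is strictly dominated by row A, so the maximizer never plays it.
The remaining 2×2 game on (A, C) × (I, II) has no saddle point. Let the maximizer play A with probability p; indifference gives −4p + 6(1−p) = 6p + (1−p), so p = 1/3.
Similarly the minimizer's optimal q on I is 1/3, and the value is -4·(1/3) + (6)·(2/3) = 8/3.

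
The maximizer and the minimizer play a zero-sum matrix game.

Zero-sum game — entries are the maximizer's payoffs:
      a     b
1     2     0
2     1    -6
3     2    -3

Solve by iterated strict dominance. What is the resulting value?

0

Row 2 is strictly dominated by row 1 (2>1, 0>-6); eliminate 2.
Column a is strictly dominated by b for the minimizer (0<2, -3<2); eliminate a.
Row 3 is strictly dominated by row 1 (0>-3); eliminate 3.
Only (1, b) remains, with payoff 0.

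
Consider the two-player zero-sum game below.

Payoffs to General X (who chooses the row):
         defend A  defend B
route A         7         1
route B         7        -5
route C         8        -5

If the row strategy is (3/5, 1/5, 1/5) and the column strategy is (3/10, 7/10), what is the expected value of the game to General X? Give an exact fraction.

Against (3/10, 7/10), each row's expected payoff is route A: 14/5; route B: -7/5; route C: -11/10.
Taking the (3/5, 1/5, 1/5)-weighted average: (3/5)·(14/5) + (1/5)·(-7/5) + (1/5)·(-11/10) = 59/50.

59/50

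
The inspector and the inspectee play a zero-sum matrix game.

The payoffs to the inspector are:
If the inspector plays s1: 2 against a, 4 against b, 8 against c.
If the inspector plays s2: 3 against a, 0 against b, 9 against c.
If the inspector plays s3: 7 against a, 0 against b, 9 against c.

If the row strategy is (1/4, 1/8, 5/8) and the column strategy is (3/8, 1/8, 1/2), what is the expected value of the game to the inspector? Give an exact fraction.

Against (3/8, 1/8, 1/2), each row's expected payoff is s1: 21/4; s2: 45/8; s3: 57/8.
Taking the (1/4, 1/8, 5/8)-weighted average: (1/4)·(21/4) + (1/8)·(45/8) + (5/8)·(57/8) = 207/32.

207/32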